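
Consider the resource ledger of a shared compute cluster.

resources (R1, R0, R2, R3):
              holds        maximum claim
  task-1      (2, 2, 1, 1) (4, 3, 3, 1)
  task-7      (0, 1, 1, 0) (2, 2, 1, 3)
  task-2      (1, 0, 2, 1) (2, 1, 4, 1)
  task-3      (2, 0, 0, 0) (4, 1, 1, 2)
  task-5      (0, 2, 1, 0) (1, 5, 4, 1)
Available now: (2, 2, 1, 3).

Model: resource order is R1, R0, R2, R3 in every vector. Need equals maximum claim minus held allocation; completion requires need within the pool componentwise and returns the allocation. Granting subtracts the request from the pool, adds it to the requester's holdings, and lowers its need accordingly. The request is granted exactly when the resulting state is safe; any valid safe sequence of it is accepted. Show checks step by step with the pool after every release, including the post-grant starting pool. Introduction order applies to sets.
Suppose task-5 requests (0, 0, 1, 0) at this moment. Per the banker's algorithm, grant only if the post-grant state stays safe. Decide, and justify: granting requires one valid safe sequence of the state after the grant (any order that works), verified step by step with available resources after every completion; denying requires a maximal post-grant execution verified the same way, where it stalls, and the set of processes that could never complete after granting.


DENY — the pretend-granted state is unsafe.
Key observation: task-7, task-3 can finish, but then (4, 3, 1, 3) is all there is, and the blocked group's R2 demands exceed it.
On the post-grant state, task-7, task-3 is a maximal run — nothing extends it. Step-by-step check:
  pool = (2, 2, 0, 3)
  task-7: need (2, 1, 0, 3) fits (2, 2, 0, 3); releases (0, 1, 1, 0), pool now (2, 3, 1, 3)
  task-3: need (2, 1, 1, 2) fits (2, 3, 1, 3); releases (2, 0, 0, 0), pool now (4, 3, 1, 3)
  task-1 still needs (2, 1, 2, 0) but only (4, 3, 1, 3) is free — short on R2
  task-2 still needs (1, 1, 2, 0) but only (4, 3, 1, 3) is free — short on R2
  task-5 still needs (1, 3, 2, 1) but only (4, 3, 1, 3) is free — short on R2
Processes that could never finish after the grant: task-1, task-2 and task-5.


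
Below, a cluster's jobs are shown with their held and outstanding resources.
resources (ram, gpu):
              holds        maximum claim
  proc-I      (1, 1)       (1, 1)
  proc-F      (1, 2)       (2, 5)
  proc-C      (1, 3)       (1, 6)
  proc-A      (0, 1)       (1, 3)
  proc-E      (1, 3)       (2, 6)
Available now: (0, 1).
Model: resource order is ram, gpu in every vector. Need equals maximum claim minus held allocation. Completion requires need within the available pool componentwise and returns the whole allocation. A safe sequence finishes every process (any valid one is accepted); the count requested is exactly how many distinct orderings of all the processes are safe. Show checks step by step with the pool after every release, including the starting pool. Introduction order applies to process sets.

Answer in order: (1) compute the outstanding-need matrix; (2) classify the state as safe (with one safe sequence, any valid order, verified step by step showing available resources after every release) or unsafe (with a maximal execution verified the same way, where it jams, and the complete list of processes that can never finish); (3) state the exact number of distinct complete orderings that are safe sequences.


(1) Outstanding need per process (order ram, gpu):
  proc-I: (0, 0)
  proc-F: (1, 3)
  proc-C: (0, 3)
  proc-A: (1, 2)
  proc-E: (1, 3)
(2) The state is SAFE; one workable sequence: proc-I, proc-A, proc-F, proc-C, proc-E.
Key observation: the order's first zero-slack moment is proc-A ((1, 2) needed, (1, 2) free — a requested resource with nothing to spare).
Step-by-step check:
  pool = (0, 1)
  proc-I: need (0, 0) fits (0, 1); releases (1, 1), pool now (1, 2)
  proc-A: need (1, 2) fits (1, 2); releases (0, 1), pool now (1, 3)
  proc-F: need (1, 3) fits (1, 3); releases (1, 2), pool now (2, 5)
  proc-C: need (0, 3) fits (2, 5); releases (1, 3), pool now (3, 8)
  proc-E: need (1, 3) fits (3, 8); releases (1, 3), pool now (4, 11)
(3) The exact count: 6 of the possible complete orderings are safe sequences.


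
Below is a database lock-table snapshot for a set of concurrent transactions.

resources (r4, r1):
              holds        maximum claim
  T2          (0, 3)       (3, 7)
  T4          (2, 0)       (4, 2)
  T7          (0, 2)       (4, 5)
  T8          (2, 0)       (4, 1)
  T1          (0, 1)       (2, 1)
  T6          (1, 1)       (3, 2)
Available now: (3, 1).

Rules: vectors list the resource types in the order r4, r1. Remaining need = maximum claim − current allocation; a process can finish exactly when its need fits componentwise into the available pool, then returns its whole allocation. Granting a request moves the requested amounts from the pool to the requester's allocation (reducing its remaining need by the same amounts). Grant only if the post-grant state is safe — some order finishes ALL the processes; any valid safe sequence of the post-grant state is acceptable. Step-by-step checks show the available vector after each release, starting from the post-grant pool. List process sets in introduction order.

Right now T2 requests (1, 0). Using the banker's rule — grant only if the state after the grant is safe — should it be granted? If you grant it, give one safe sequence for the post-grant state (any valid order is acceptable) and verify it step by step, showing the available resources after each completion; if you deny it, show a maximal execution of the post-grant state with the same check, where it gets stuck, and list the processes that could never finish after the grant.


GRANT — the state after the grant stays safe, e.g. via T1, T4, T6, T7, T8, T2.
Key observation: even at the reduced pool (2, 1), T1 fits immediately, so safety survives the grant.
Verifying the post-grant state step by step:
  pool = (2, 1)
  run T1 (needs (2, 0), free (2, 1)); after release of (0, 1) the pool is (2, 2)
  run T4 (needs (2, 2), free (2, 2)); after release of (2, 0) the pool is (4, 2)
  run T6 (needs (2, 1), free (4, 2)); after release of (1, 1) the pool is (5, 3)
  run T7 (needs (4, 3), free (5, 3)); after release of (0, 2) the pool is (5, 5)
  run T8 (needs (2, 1), free (5, 5)); after release of (2, 0) the pool is (7, 5)
  run T2 (needs (2, 4), free (7, 5)); after release of (1, 3) the pool is (8, 8)


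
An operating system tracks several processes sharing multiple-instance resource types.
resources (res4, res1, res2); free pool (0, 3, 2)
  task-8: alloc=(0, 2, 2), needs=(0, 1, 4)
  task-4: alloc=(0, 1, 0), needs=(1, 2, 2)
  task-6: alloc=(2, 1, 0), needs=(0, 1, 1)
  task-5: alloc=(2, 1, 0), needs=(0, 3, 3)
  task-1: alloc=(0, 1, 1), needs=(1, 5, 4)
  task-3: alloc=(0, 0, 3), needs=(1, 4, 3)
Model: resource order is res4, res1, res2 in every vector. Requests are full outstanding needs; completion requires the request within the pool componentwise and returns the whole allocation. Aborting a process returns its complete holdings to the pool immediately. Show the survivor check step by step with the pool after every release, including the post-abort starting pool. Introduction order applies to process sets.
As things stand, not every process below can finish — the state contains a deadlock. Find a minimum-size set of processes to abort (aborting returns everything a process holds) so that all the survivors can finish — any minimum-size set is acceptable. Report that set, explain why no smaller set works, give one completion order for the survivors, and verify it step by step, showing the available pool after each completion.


Minimum abort set: task-3.
Key observation: no ordering could ever have run task-5 before the abort of task-3; with (0, 0, 3) back in the pool it fits at step 1.
Minimality: the empty abort set fails — the state is deadlocked as it stands.
The survivors complete as task-5, task-8, task-6, task-4, task-1. Walking it through (starting from the post-abort pool):
  pool = (0, 3, 5)
  task-5 needs (0, 3, 3) <= (0, 3, 5) -> finishes; pool += (2, 1, 0) = (2, 4, 5)
  task-8 needs (0, 1, 4) <= (2, 4, 5) -> finishes; pool += (0, 2, 2) = (2, 6, 7)
  task-6 needs (0, 1, 1) <= (2, 6, 7) -> finishes; pool += (2, 1, 0) = (4, 7, 7)
  task-4 needs (1, 2, 2) <= (4, 7, 7) -> finishes; pool += (0, 1, 0) = (4, 8, 7)
  task-1 needs (1, 5, 4) <= (4, 8, 7) -> finishes; pool += (0, 1, 1) = (4, 9, 8)


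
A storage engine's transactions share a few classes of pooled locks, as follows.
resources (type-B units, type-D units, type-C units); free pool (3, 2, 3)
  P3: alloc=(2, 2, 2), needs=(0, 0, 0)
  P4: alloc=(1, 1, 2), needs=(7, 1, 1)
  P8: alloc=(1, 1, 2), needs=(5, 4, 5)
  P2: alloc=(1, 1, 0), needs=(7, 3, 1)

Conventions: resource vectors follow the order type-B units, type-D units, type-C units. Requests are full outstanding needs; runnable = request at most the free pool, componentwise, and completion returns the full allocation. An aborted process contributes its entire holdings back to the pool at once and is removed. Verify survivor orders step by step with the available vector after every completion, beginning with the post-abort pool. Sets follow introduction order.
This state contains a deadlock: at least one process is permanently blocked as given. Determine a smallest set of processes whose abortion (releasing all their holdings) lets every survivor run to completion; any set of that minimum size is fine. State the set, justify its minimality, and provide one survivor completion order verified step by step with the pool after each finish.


Minimum abort set: P4.
Key observation: no ordering could ever have run P2 before the abort of P4; with (1, 1, 2) back in the pool it fits at step 3.
No smaller set exists: with zero aborts the deadlock remains.
The survivors complete as P3, P8, P2. Check, step by step (starting from the post-abort pool):
  pool = (4, 3, 5)
  P3: need (0, 0, 0) fits (4, 3, 5); releases (2, 2, 2), pool now (6, 5, 7)
  P8: need (5, 4, 5) fits (6, 5, 7); releases (1, 1, 2), pool now (7, 6, 9)
  P2: need (7, 3, 1) fits (7, 6, 9); releases (1, 1, 0), pool now (8, 7, 9)


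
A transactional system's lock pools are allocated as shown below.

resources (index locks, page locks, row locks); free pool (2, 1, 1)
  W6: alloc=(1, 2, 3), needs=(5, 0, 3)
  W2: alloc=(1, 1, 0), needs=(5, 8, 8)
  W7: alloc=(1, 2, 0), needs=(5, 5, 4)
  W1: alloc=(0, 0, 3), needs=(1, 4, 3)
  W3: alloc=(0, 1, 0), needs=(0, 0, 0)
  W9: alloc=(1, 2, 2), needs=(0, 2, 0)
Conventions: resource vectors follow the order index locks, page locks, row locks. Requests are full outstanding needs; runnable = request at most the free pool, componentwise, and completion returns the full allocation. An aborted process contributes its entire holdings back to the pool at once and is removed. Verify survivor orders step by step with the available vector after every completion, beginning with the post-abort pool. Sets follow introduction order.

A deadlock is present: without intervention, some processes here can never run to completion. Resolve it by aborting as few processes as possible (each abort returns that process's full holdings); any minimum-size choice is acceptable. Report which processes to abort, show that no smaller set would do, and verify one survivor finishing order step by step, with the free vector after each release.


The answer: abort W6 and W2.
Key observation: no ordering could ever have run W7 before the abort of W6 and W2; with (2, 3, 3) back in the pool it fits at step 2.
No one abort is enough; case by case: W6 alone leaves W2 blocked (short on index locks and page locks); W2 alone leaves W6 blocked (short on index locks); W7 alone leaves W6 blocked (short on index locks); W1 alone leaves W6 blocked (short on index locks); W3 alone leaves W6 blocked (short on index locks); W9 alone leaves W6 blocked (short on index locks).
Survivors finish in the order: W9, W7, W3, W1. Verifying each step (pool after the aborts first):
  pool = (4, 4, 4)
  W9: need (0, 2, 0) fits (4, 4, 4); releases (1, 2, 2), pool now (5, 6, 6)
  W7: need (5, 5, 4) fits (5, 6, 6); releases (1, 2, 0), pool now (6, 8, 6)
  W3: need (0, 0, 0) fits (6, 8, 6); releases (0, 1, 0), pool now (6, 9, 6)
  W1: need (1, 4, 3) fits (6, 9, 6); releases (0, 0, 3), pool now (6, 9, 9)


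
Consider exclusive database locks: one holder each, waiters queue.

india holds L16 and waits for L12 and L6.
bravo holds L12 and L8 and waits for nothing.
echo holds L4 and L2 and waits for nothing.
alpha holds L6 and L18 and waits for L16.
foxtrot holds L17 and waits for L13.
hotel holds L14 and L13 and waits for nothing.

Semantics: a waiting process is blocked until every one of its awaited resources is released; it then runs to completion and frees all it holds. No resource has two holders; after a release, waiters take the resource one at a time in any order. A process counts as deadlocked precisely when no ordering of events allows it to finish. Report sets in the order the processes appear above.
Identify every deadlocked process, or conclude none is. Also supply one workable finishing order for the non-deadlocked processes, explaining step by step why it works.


Deadlocked set: india and alpha.
Key observation: nobody on the ring india -> alpha -> india can start until another member finishes, which never happens; no other process is dragged down with it.
One completion order for the rest: bravo, hotel, echo, foxtrot.
Step-by-step check:
  bravo: no waits; runs immediately, freeing L12 and L8
  hotel: no waits; runs immediately, freeing L14 and L13
  echo: no waits; runs immediately, freeing L4 and L2
  run foxtrot (all its waits — L13 — are resolved); releases L17


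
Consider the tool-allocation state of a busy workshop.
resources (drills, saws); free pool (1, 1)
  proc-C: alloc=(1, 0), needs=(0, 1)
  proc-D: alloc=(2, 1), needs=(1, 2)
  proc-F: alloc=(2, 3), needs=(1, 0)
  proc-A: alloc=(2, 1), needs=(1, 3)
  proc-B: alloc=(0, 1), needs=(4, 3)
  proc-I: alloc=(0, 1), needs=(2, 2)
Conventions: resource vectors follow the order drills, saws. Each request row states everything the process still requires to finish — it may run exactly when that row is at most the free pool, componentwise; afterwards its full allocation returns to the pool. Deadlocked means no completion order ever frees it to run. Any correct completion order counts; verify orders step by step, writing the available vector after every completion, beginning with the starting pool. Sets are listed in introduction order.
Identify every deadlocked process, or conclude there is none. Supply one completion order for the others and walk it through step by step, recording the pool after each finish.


The deadlocked set is empty.
Key observation: beginning at proc-F, releases accumulate fast enough that every process eventually fits.
The rest can finish in the order proc-F, proc-C, proc-A, proc-D, proc-I, proc-B. Step-by-step check:
  pool = (1, 1)
  proc-F: need (1, 0) fits (1, 1); releases (2, 3), pool now (3, 4)
  proc-C: need (0, 1) fits (3, 4); releases (1, 0), pool now (4, 4)
  proc-A: need (1, 3) fits (4, 4); releases (2, 1), pool now (6, 5)
  proc-D: need (1, 2) fits (6, 5); releases (2, 1), pool now (8, 6)
  proc-I: need (2, 2) fits (8, 6); releases (0, 1), pool now (8, 7)
  proc-B: need (4, 3) fits (8, 7); releases (0, 1), pool now (8, 8)


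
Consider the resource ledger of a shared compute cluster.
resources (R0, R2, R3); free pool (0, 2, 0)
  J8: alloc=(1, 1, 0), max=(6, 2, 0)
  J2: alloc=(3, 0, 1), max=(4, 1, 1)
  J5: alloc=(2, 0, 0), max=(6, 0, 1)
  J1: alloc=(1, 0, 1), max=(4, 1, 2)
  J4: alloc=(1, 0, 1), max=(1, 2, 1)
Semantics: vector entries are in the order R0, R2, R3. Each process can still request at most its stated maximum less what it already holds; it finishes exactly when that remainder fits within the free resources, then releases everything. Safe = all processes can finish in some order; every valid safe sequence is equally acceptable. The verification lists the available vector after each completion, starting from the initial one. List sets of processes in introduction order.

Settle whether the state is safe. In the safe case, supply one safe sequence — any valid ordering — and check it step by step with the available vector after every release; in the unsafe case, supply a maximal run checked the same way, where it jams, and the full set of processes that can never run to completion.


SAFE. One safe sequence: J4, J2, J1, J8, J5.
Key observation: J4 marks the first exact bind of the order: its need (0, 2, 0) fits the free (0, 2, 0) with zero slack on a requested resource.
Check, step by step:
  pool = (0, 2, 0)
  J4: need (0, 2, 0) fits (0, 2, 0); releases (1, 0, 1), pool now (1, 2, 1)
  J2: need (1, 1, 0) fits (1, 2, 1); releases (3, 0, 1), pool now (4, 2, 2)
  J1: need (3, 1, 1) fits (4, 2, 2); releases (1, 0, 1), pool now (5, 2, 3)
  J8: need (5, 1, 0) fits (5, 2, 3); releases (1, 1, 0), pool now (6, 3, 3)
  J5: need (4, 0, 1) fits (6, 3, 3); releases (2, 0, 0), pool now (8, 3, 3)


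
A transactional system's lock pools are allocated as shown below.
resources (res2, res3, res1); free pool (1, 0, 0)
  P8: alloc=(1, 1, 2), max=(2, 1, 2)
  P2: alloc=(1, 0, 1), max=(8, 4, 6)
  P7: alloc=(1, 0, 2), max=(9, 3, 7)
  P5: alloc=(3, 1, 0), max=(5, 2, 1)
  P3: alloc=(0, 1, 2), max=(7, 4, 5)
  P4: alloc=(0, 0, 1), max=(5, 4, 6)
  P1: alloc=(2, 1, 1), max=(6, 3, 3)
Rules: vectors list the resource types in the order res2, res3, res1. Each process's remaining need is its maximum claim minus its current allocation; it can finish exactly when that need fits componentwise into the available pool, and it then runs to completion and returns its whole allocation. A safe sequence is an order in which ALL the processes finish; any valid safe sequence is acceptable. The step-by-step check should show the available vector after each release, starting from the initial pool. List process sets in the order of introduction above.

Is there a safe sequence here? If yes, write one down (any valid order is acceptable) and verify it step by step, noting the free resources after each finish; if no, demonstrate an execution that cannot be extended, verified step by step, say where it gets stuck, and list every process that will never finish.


SAFE — a valid safe sequence is P8, P5, P1, P3, P4, P2, P7.
Key observation: the order's first zero-slack moment is P8 ((1, 0, 0) needed, (1, 0, 0) free — a requested resource with nothing to spare).
Walking it through:
  pool = (1, 0, 0)
  run P8 (needs (1, 0, 0), free (1, 0, 0)); after release of (1, 1, 2) the pool is (2, 1, 2)
  run P5 (needs (2, 1, 1), free (2, 1, 2)); after release of (3, 1, 0) the pool is (5, 2, 2)
  run P1 (needs (4, 2, 2), free (5, 2, 2)); after release of (2, 1, 1) the pool is (7, 3, 3)
  run P3 (needs (7, 3, 3), free (7, 3, 3)); after release of (0, 1, 2) the pool is (7, 4, 5)
  run P4 (needs (5, 4, 5), free (7, 4, 5)); after release of (0, 0, 1) the pool is (7, 4, 6)
  run P2 (needs (7, 4, 5), free (7, 4, 6)); after release of (1, 0, 1) the pool is (8, 4, 7)
  run P7 (needs (8, 3, 5), free (8, 4, 7)); after release of (1, 0, 2) the pool is (9, 4, 9)


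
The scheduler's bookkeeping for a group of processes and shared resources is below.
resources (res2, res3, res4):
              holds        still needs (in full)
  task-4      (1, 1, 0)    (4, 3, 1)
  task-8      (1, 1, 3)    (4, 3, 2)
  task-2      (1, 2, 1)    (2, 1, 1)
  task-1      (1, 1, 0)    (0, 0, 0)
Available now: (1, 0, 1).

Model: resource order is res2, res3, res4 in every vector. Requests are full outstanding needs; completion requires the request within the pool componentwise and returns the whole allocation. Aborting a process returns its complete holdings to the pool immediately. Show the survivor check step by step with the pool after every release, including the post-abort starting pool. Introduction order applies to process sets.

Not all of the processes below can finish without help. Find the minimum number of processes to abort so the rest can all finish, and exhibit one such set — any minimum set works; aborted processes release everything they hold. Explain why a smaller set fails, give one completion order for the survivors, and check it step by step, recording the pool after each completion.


Abort task-8.
Key observation: no ordering could ever have run task-4 before the abort of task-8; with (1, 1, 3) back in the pool it fits at step 3.
Minimality: the empty abort set fails — the state is deadlocked as it stands.
The survivors complete as task-2, task-1, task-4. Walking it through (starting from the post-abort pool):
  pool = (2, 1, 4)
  task-2 needs (2, 1, 1) <= (2, 1, 4) -> finishes; pool += (1, 2, 1) = (3, 3, 5)
  task-1 needs (0, 0, 0) <= (3, 3, 5) -> finishes; pool += (1, 1, 0) = (4, 4, 5)
  task-4 needs (4, 3, 1) <= (4, 4, 5) -> finishes; pool += (1, 1, 0) = (5, 5, 5)


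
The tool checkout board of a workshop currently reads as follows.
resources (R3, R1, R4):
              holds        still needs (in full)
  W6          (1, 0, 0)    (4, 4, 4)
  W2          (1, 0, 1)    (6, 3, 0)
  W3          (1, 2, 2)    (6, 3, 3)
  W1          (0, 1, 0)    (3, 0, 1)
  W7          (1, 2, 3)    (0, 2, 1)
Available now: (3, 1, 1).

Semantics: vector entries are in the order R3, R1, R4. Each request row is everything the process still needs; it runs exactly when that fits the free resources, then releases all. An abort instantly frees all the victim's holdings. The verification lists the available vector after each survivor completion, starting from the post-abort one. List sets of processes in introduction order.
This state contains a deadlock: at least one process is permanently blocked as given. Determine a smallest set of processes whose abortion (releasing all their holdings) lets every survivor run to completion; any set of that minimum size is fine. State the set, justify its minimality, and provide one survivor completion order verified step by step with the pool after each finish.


Minimum abort set: W2.
Key observation: the returned (1, 0, 1) from W2 is what brings W3 — unrunnable before, under any order — into play at step 4.
No smaller set exists: with zero aborts the deadlock remains.
Survivors finish in the order: W1, W7, W6, W3. Step-by-step check (pool after the aborts first):
  pool = (4, 1, 2)
  W1 needs (3, 0, 1) <= (4, 1, 2) -> finishes; pool += (0, 1, 0) = (4, 2, 2)
  W7 needs (0, 2, 1) <= (4, 2, 2) -> finishes; pool += (1, 2, 3) = (5, 4, 5)
  W6 needs (4, 4, 4) <= (5, 4, 5) -> finishes; pool += (1, 0, 0) = (6, 4, 5)
  W3 needs (6, 3, 3) <= (6, 4, 5) -> finishes; pool += (1, 2, 2) = (7, 6, 7)


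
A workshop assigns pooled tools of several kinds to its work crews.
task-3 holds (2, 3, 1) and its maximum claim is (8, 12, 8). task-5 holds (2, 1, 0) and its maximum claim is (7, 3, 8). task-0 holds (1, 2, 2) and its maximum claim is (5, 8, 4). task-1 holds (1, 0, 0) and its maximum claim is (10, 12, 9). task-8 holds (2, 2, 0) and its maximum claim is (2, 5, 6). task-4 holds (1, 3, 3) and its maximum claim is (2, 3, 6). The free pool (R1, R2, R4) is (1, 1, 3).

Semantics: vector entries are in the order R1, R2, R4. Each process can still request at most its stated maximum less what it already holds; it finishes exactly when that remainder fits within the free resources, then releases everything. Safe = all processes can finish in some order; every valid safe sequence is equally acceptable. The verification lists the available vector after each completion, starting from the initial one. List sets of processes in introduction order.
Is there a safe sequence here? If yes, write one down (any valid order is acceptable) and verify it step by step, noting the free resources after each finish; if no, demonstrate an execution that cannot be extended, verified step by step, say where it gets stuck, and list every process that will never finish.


SAFE — a valid safe sequence is task-4, task-8, task-0, task-5, task-3, task-1.
Key observation: the first exact fit in this order is task-4 — it needs (1, 0, 3) with (1, 1, 3) free, meeting a requested resource to the last unit.
Verifying each step:
  pool = (1, 1, 3)
  task-4 needs (1, 0, 3) <= (1, 1, 3) -> finishes; pool += (1, 3, 3) = (2, 4, 6)
  task-8 needs (0, 3, 6) <= (2, 4, 6) -> finishes; pool += (2, 2, 0) = (4, 6, 6)
  task-0 needs (4, 6, 2) <= (4, 6, 6) -> finishes; pool += (1, 2, 2) = (5, 8, 8)
  task-5 needs (5, 2, 8) <= (5, 8, 8) -> finishes; pool += (2, 1, 0) = (7, 9, 8)
  task-3 needs (6, 9, 7) <= (7, 9, 8) -> finishes; pool += (2, 3, 1) = (9, 12, 9)
  task-1 needs (9, 12, 9) <= (9, 12, 9) -> finishes; pool += (1, 0, 0) = (10, 12, 9)


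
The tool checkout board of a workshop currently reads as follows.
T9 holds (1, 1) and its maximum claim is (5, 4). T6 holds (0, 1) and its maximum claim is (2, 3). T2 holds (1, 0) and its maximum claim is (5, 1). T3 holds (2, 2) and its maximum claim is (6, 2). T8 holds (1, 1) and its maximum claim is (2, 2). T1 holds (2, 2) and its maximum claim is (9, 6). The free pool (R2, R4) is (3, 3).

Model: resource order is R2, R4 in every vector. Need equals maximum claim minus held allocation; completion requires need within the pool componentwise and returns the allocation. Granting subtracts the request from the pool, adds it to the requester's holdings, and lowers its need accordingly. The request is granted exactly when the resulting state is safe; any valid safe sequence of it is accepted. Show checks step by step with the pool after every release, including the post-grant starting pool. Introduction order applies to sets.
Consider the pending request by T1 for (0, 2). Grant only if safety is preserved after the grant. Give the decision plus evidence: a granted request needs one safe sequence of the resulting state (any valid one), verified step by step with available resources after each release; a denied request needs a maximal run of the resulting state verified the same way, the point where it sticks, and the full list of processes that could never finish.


GRANT: granting preserves safety; a valid post-grant sequence is T8, T2, T3, T1, T9, T6.
Key observation: granting shrinks the pool to (3, 1), yet T8 still fits and the chain goes through.
Check on the post-grant state, step by step:
  pool = (3, 1)
  T8 needs (1, 1) <= (3, 1) -> finishes; pool += (1, 1) = (4, 2)
  T2 needs (4, 1) <= (4, 2) -> finishes; pool += (1, 0) = (5, 2)
  T3 needs (4, 0) <= (5, 2) -> finishes; pool += (2, 2) = (7, 4)
  T1 needs (7, 2) <= (7, 4) -> finishes; pool += (2, 4) = (9, 8)
  T9 needs (4, 3) <= (9, 8) -> finishes; pool += (1, 1) = (10, 9)
  T6 needs (2, 2) <= (10, 9) -> finishes; pool += (0, 1) = (10, 10)


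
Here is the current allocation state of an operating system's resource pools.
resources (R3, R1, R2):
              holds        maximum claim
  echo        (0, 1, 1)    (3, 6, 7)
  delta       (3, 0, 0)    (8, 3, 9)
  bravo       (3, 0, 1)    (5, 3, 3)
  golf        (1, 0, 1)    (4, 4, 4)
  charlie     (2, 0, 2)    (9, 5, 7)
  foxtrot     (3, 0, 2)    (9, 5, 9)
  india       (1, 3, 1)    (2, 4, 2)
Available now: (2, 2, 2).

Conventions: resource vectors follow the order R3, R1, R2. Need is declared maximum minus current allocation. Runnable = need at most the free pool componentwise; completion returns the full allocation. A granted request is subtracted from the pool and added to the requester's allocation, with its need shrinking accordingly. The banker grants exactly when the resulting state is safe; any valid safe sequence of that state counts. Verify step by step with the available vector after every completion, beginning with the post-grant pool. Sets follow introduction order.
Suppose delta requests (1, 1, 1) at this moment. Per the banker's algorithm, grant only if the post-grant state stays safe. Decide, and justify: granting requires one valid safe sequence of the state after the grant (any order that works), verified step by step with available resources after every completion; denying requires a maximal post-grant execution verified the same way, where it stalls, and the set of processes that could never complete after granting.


DENY: after the grant no complete ordering would exist.
Key observation: the pool after india, bravo, golf is (6, 4, 4); every surviving request exceeds it in R2, so progress ends there.
On the post-grant state, india, bravo, golf is a maximal run — nothing extends it. Step-by-step check:
  pool = (1, 1, 1)
  india: need (1, 1, 1) fits (1, 1, 1); releases (1, 3, 1), pool now (2, 4, 2)
  bravo: need (2, 3, 2) fits (2, 4, 2); releases (3, 0, 1), pool now (5, 4, 3)
  golf: need (3, 4, 3) fits (5, 4, 3); releases (1, 0, 1), pool now (6, 4, 4)
  echo cannot run: need (3, 5, 6) vs free (6, 4, 4) (insufficient R1 and R2)
  delta cannot run: need (4, 2, 8) vs free (6, 4, 4) (insufficient R2)
  charlie cannot run: need (7, 5, 5) vs free (6, 4, 4) (insufficient R3, R1 and R2)
  foxtrot cannot run: need (6, 5, 7) vs free (6, 4, 4) (insufficient R1 and R2)
Processes that could never finish after the grant: echo, delta, charlie and foxtrot.


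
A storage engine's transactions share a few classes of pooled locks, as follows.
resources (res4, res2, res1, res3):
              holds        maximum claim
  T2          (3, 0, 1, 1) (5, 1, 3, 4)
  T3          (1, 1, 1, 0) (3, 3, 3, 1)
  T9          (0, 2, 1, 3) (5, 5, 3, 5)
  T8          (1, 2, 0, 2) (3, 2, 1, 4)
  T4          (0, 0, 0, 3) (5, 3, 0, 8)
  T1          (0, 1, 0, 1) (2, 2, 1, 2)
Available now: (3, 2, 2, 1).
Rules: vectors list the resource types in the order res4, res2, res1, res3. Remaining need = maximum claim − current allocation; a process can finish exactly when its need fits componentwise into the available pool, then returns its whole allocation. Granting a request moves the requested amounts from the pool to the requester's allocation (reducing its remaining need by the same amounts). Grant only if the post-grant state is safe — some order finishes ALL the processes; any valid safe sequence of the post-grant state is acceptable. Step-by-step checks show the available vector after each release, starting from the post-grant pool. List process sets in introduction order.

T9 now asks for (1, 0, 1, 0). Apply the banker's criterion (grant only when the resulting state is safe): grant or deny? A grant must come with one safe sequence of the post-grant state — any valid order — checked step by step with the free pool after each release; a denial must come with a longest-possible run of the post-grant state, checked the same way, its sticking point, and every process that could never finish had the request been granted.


DENY. Granting would leave the state unsafe.
Key observation: after T1, T8 the pool peaks at (3, 5, 1, 4), and each blocked process is short somewhere: T2 on res1; T3 on res1; T9 on res4; T4 on res4, res3.
After a pretend grant, a maximal execution: T1, T8 — then nothing else fits. Verifying each step:
  pool = (2, 2, 1, 1)
  run T1 (needs (2, 1, 1, 1), free (2, 2, 1, 1)); after release of (0, 1, 0, 1) the pool is (2, 3, 1, 2)
  run T8 (needs (2, 0, 1, 2), free (2, 3, 1, 2)); after release of (1, 2, 0, 2) the pool is (3, 5, 1, 4)
  blocked: T2 wants (2, 1, 2, 3), pool (3, 5, 1, 4) — not enough res1
  blocked: T3 wants (2, 2, 2, 1), pool (3, 5, 1, 4) — not enough res1
  blocked: T9 wants (4, 3, 1, 2), pool (3, 5, 1, 4) — not enough res4
  blocked: T4 wants (5, 3, 0, 5), pool (3, 5, 1, 4) — not enough res4 and res3
Processes that could never finish after the grant: T2, T3, T9 and T4.


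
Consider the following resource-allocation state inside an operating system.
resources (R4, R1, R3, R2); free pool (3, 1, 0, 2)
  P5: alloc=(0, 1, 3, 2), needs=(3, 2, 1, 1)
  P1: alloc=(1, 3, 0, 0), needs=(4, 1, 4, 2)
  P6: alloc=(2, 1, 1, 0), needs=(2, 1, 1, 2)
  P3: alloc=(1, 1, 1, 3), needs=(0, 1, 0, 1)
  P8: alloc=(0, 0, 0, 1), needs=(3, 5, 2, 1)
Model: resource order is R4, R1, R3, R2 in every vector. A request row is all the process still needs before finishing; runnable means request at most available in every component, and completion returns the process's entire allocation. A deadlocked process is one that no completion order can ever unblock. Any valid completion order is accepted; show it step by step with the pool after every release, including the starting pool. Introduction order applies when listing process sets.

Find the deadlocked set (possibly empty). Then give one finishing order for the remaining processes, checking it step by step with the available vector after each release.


No process is deadlocked.
Key observation: P3 fits the free pool immediately, and its release cascades until everyone finishes.
A valid finishing order for the others: P3, P5, P1, P8, P6. Verifying each step:
  pool = (3, 1, 0, 2)
  P3: need (0, 1, 0, 1) fits (3, 1, 0, 2); releases (1, 1, 1, 3), pool now (4, 2, 1, 5)
  P5: need (3, 2, 1, 1) fits (4, 2, 1, 5); releases (0, 1, 3, 2), pool now (4, 3, 4, 7)
  P1: need (4, 1, 4, 2) fits (4, 3, 4, 7); releases (1, 3, 0, 0), pool now (5, 6, 4, 7)
  P8: need (3, 5, 2, 1) fits (5, 6, 4, 7); releases (0, 0, 0, 1), pool now (5, 6, 4, 8)
  P6: need (2, 1, 1, 2) fits (5, 6, 4, 8); releases (2, 1, 1, 0), pool now (7, 7, 5, 8)


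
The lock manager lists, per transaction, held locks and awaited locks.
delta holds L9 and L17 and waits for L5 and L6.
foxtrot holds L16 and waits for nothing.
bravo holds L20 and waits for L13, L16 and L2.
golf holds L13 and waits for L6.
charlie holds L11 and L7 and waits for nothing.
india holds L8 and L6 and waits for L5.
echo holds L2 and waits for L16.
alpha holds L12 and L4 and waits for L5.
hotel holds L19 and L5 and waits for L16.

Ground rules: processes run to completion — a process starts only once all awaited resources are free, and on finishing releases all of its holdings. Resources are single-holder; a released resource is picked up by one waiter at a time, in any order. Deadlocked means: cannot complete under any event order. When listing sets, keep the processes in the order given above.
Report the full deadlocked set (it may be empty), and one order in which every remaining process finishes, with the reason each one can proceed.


The deadlocked set is empty.
Key observation: although several processes wait, no cycle exists — each chain bottoms out at a free runner.
A valid finishing order for the others: foxtrot, hotel, echo, charlie, india, golf, alpha, delta, bravo.
Walking it through:
  foxtrot: no waits; runs immediately, freeing L16
  run hotel (all its waits — L16 — are resolved); releases L19 and L5
  run echo (all its waits — L16 — are resolved); releases L2
  charlie: no waits; runs immediately, freeing L11 and L7
  run india (all its waits — L5 — are resolved); releases L8 and L6
  run golf (all its waits — L6 — are resolved); releases L13
  run alpha (all its waits — L5 — are resolved); releases L12 and L4
  run delta (all its waits — L5 and L6 — are resolved); releases L9 and L17
  run bravo (all its waits — L13, L16 and L2 — are resolved); releases L20


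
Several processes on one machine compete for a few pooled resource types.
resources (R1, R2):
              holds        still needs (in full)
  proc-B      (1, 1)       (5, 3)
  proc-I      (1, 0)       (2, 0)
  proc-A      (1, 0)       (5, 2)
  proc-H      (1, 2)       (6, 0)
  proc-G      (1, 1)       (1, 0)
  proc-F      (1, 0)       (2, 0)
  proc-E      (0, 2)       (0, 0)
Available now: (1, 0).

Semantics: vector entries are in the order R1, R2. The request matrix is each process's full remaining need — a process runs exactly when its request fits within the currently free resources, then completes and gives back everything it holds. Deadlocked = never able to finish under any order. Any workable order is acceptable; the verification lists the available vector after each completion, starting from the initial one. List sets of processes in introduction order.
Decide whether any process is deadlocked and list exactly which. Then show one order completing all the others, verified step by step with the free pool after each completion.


Deadlocked: proc-B, proc-A and proc-H.
Key observation: proc-E, proc-G, proc-I, proc-F can finish, but then (4, 3) is all there is, and the blocked group's R1 demands exceed it.
A valid finishing order for the others: proc-E, proc-G, proc-I, proc-F. Step-by-step check:
  pool = (1, 0)
  run proc-E (needs (0, 0), free (1, 0)); after release of (0, 2) the pool is (1, 2)
  run proc-G (needs (1, 0), free (1, 2)); after release of (1, 1) the pool is (2, 3)
  run proc-I (needs (2, 0), free (2, 3)); after release of (1, 0) the pool is (3, 3)
  run proc-F (needs (2, 0), free (3, 3)); after release of (1, 0) the pool is (4, 3)
The blocked processes can never fit:
  blocked: proc-B wants (5, 3), pool (4, 3) — not enough R1
  blocked: proc-A wants (5, 2), pool (4, 3) — not enough R1
  blocked: proc-H wants (6, 0), pool (4, 3) — not enough R1


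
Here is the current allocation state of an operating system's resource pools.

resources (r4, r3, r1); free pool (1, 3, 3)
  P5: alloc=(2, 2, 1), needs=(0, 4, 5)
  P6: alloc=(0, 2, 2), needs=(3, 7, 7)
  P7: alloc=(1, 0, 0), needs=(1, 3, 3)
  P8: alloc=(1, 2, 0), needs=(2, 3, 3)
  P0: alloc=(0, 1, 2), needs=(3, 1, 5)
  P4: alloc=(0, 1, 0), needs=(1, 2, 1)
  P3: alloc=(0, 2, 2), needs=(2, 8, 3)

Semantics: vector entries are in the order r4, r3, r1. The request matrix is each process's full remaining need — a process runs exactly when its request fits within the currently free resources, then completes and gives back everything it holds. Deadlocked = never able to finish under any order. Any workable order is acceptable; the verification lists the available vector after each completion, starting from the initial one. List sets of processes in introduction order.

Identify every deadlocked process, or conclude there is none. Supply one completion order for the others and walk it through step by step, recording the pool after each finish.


The deadlocked set is P5, P6, P0 and P3.
Key observation: after P7, P4, P8 the pool peaks at (3, 6, 3), and each blocked process is short somewhere: P5 on r1; P6 on r3, r1; P0 on r1; P3 on r3.
A valid finishing order for the others: P7, P4, P8. Step-by-step check:
  pool = (1, 3, 3)
  P7 needs (1, 3, 3) <= (1, 3, 3) -> finishes; pool += (1, 0, 0) = (2, 3, 3)
  P4 needs (1, 2, 1) <= (2, 3, 3) -> finishes; pool += (0, 1, 0) = (2, 4, 3)
  P8 needs (2, 3, 3) <= (2, 4, 3) -> finishes; pool += (1, 2, 0) = (3, 6, 3)
The stuck group stays short no matter what:
  blocked: P5 wants (0, 4, 5), pool (3, 6, 3) — not enough r1
  blocked: P6 wants (3, 7, 7), pool (3, 6, 3) — not enough r3 and r1
  blocked: P0 wants (3, 1, 5), pool (3, 6, 3) — not enough r1
  blocked: P3 wants (2, 8, 3), pool (3, 6, 3) — not enough r3


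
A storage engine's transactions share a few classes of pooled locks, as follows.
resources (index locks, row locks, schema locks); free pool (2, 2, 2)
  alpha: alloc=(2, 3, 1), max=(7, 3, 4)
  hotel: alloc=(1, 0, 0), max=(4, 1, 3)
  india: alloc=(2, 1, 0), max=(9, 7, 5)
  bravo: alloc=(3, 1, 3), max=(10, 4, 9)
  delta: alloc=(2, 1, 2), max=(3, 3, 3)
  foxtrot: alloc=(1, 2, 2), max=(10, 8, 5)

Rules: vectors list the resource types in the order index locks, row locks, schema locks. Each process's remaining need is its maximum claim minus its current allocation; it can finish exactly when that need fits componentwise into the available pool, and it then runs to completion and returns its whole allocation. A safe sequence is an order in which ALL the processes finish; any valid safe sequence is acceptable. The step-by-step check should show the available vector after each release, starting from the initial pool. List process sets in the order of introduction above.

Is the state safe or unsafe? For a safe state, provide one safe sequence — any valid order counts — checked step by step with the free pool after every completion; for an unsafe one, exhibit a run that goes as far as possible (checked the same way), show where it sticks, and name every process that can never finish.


SAFE. One safe sequence: delta, hotel, alpha, india, foxtrot, bravo.
Key observation: reading the order forward, delta is the first process whose need (1, 2, 1) meets the free pool (2, 2, 2) exactly on a resource it requests.
Verifying each step:
  pool = (2, 2, 2)
  run delta (needs (1, 2, 1), free (2, 2, 2)); after release of (2, 1, 2) the pool is (4, 3, 4)
  run hotel (needs (3, 1, 3), free (4, 3, 4)); after release of (1, 0, 0) the pool is (5, 3, 4)
  run alpha (needs (5, 0, 3), free (5, 3, 4)); after release of (2, 3, 1) the pool is (7, 6, 5)
  run india (needs (7, 6, 5), free (7, 6, 5)); after release of (2, 1, 0) the pool is (9, 7, 5)
  run foxtrot (needs (9, 6, 3), free (9, 7, 5)); after release of (1, 2, 2) the pool is (10, 9, 7)
  run bravo (needs (7, 3, 6), free (10, 9, 7)); after release of (3, 1, 3) the pool is (13, 10, 10)
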